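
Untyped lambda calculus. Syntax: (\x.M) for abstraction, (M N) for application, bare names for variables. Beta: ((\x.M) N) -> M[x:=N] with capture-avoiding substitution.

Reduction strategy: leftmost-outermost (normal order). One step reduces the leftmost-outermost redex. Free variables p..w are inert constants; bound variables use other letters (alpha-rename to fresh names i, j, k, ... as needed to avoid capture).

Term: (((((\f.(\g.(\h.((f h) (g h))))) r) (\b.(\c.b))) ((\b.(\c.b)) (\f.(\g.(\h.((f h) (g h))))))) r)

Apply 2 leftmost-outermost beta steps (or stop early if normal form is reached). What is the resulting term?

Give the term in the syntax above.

Step 0: (((((\f.(\g.(\h.((f h) (g h))))) r) (\b.(\c.b))) ((\b.(\c.b)) (\f.(\g.(\h.((f h) (g h))))))) r)
Step 1: ((((\g.(\h.((r h) (g h)))) (\b.(\c.b))) ((\b.(\c.b)) (\f.(\g.(\h.((f h) (g h))))))) r)
Step 2: (((\h.((r h) ((\b.(\c.b)) h))) ((\b.(\c.b)) (\f.(\g.(\h.((f h) (g h))))))) r)

Answer: (((\h.((r h) ((\b.(\c.b)) h))) ((\b.(\c.b)) (\f.(\g.(\h.((f h) (g h))))))) r)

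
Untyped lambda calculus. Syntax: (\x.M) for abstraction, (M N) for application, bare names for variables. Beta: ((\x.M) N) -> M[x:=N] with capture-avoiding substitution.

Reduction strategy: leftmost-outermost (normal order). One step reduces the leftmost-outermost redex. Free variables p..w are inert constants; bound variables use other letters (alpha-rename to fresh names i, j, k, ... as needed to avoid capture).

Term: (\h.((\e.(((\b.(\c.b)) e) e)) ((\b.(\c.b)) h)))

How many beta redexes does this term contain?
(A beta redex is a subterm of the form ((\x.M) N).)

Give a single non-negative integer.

Answer: 3

Derivation:
Term: (\h.((\e.(((\b.(\c.b)) e) e)) ((\b.(\c.b)) h)))
  Redex: ((\e.(((\b.(\c.b)) e) e)) ((\b.(\c.b)) h))
  Redex: ((\b.(\c.b)) e)
  Redex: ((\b.(\c.b)) h)
Total redexes: 3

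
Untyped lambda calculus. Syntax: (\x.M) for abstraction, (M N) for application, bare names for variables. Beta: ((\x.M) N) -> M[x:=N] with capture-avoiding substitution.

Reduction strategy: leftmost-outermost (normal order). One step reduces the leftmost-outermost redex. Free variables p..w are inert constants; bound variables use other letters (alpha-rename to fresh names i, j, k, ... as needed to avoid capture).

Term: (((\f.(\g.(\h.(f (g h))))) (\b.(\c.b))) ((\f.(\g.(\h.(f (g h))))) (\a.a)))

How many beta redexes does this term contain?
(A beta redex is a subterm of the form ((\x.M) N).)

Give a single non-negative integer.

Answer: 2

Derivation:
Term: (((\f.(\g.(\h.(f (g h))))) (\b.(\c.b))) ((\f.(\g.(\h.(f (g h))))) (\a.a)))
  Redex: ((\f.(\g.(\h.(f (g h))))) (\b.(\c.b)))
  Redex: ((\f.(\g.(\h.(f (g h))))) (\a.a))
Total redexes: 2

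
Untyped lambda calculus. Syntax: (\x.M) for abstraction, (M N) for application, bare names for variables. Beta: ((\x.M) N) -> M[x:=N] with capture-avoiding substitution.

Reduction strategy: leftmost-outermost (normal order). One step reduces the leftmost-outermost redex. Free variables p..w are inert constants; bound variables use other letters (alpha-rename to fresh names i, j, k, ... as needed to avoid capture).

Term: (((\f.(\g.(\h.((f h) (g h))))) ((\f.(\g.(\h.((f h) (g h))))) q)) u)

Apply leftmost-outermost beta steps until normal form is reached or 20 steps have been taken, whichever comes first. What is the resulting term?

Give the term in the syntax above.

Answer: (\h.((q (u h)) (h (u h))))

Derivation:
Step 0: (((\f.(\g.(\h.((f h) (g h))))) ((\f.(\g.(\h.((f h) (g h))))) q)) u)
Step 1: ((\g.(\h.((((\f.(\g.(\h.((f h) (g h))))) q) h) (g h)))) u)
Step 2: (\h.((((\f.(\g.(\h.((f h) (g h))))) q) h) (u h)))
Step 3: (\h.(((\g.(\h.((q h) (g h)))) h) (u h)))
Step 4: (\h.((\i.((q i) (h i))) (u h)))
Step 5: (\h.((q (u h)) (h (u h))))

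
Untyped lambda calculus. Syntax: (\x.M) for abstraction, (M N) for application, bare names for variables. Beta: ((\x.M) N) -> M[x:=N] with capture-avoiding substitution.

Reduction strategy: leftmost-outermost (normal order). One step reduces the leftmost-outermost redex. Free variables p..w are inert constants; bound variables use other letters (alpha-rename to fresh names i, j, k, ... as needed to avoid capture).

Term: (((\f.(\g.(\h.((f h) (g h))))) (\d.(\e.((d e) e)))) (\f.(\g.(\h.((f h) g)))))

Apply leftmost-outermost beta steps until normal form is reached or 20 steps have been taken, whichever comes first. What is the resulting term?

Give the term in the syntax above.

Answer: (\h.((h (\g.(\i.((h i) g)))) (\g.(\i.((h i) g)))))

Derivation:
Step 0: (((\f.(\g.(\h.((f h) (g h))))) (\d.(\e.((d e) e)))) (\f.(\g.(\h.((f h) g)))))
Step 1: ((\g.(\h.(((\d.(\e.((d e) e))) h) (g h)))) (\f.(\g.(\h.((f h) g)))))
Step 2: (\h.(((\d.(\e.((d e) e))) h) ((\f.(\g.(\h.((f h) g)))) h)))
Step 3: (\h.((\e.((h e) e)) ((\f.(\g.(\h.((f h) g)))) h)))
Step 4: (\h.((h ((\f.(\g.(\h.((f h) g)))) h)) ((\f.(\g.(\h.((f h) g)))) h)))
Step 5: (\h.((h (\g.(\i.((h i) g)))) ((\f.(\g.(\h.((f h) g)))) h)))
Step 6: (\h.((h (\g.(\i.((h i) g)))) (\g.(\i.((h i) g)))))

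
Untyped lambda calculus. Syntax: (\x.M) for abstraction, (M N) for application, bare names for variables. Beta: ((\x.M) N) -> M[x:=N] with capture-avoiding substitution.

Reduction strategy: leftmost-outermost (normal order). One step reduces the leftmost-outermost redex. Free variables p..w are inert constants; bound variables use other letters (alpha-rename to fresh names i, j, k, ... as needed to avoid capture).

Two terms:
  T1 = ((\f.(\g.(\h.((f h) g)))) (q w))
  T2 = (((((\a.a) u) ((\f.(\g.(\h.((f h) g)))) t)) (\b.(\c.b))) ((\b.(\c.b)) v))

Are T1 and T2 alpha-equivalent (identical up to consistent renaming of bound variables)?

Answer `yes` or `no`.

Answer: no

Derivation:
Term 1: ((\f.(\g.(\h.((f h) g)))) (q w))
Term 2: (((((\a.a) u) ((\f.(\g.(\h.((f h) g)))) t)) (\b.(\c.b))) ((\b.(\c.b)) v))
Alpha-equivalence: compare structure up to binder renaming.
Result: False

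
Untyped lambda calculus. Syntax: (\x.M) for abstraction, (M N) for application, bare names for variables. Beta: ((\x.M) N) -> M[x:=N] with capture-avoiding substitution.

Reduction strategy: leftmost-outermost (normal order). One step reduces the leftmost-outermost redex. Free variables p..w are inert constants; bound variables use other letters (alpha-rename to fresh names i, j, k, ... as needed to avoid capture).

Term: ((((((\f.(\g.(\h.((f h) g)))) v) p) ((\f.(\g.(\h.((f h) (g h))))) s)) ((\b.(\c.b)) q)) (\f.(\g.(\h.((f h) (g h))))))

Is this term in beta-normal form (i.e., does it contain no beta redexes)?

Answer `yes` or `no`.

Term: ((((((\f.(\g.(\h.((f h) g)))) v) p) ((\f.(\g.(\h.((f h) (g h))))) s)) ((\b.(\c.b)) q)) (\f.(\g.(\h.((f h) (g h))))))
Found 3 beta redex(es).

Answer: no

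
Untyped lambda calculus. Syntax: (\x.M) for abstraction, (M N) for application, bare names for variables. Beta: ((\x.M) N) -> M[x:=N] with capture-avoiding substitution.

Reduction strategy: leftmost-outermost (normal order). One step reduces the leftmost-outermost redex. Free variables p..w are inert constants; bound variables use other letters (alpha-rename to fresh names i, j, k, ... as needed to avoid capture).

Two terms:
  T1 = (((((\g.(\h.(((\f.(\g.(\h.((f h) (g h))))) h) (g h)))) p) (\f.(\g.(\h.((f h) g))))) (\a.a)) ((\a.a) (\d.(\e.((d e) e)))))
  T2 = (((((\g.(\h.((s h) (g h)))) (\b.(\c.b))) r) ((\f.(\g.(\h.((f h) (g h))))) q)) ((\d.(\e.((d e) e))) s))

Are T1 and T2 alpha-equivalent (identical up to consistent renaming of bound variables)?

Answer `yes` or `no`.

Term 1: (((((\g.(\h.(((\f.(\g.(\h.((f h) (g h))))) h) (g h)))) p) (\f.(\g.(\h.((f h) g))))) (\a.a)) ((\a.a) (\d.(\e.((d e) e)))))
Term 2: (((((\g.(\h.((s h) (g h)))) (\b.(\c.b))) r) ((\f.(\g.(\h.((f h) (g h))))) q)) ((\d.(\e.((d e) e))) s))
Alpha-equivalence: compare structure up to binder renaming.
Result: False

Answer: no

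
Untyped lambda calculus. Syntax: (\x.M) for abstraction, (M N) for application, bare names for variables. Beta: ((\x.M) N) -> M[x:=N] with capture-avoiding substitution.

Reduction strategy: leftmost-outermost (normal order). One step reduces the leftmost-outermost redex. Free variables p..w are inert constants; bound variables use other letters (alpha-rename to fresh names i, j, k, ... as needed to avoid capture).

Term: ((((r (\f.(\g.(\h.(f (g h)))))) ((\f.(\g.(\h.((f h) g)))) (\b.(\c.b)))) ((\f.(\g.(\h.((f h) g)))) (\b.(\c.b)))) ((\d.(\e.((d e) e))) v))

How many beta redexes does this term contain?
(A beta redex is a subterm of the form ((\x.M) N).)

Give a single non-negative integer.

Answer: 3

Derivation:
Term: ((((r (\f.(\g.(\h.(f (g h)))))) ((\f.(\g.(\h.((f h) g)))) (\b.(\c.b)))) ((\f.(\g.(\h.((f h) g)))) (\b.(\c.b)))) ((\d.(\e.((d e) e))) v))
  Redex: ((\f.(\g.(\h.((f h) g)))) (\b.(\c.b)))
  Redex: ((\f.(\g.(\h.((f h) g)))) (\b.(\c.b)))
  Redex: ((\d.(\e.((d e) e))) v)
Total redexes: 3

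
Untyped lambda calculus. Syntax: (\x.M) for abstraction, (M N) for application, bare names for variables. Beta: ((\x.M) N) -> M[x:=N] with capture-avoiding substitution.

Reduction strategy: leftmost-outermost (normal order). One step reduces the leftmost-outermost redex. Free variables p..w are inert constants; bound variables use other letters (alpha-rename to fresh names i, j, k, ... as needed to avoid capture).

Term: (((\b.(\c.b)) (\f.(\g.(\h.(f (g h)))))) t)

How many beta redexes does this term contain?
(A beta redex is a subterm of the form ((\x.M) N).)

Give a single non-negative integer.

Answer: 1

Derivation:
Term: (((\b.(\c.b)) (\f.(\g.(\h.(f (g h)))))) t)
  Redex: ((\b.(\c.b)) (\f.(\g.(\h.(f (g h))))))
Total redexes: 1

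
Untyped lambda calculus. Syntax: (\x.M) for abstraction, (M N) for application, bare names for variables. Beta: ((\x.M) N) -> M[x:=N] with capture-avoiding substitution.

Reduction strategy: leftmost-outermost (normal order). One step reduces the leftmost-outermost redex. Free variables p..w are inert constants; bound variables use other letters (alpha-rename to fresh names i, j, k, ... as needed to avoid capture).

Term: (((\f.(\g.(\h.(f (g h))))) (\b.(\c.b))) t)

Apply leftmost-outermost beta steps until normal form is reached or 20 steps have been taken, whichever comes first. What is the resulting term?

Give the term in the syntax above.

Step 0: (((\f.(\g.(\h.(f (g h))))) (\b.(\c.b))) t)
Step 1: ((\g.(\h.((\b.(\c.b)) (g h)))) t)
Step 2: (\h.((\b.(\c.b)) (t h)))
Step 3: (\h.(\c.(t h)))

Answer: (\h.(\c.(t h)))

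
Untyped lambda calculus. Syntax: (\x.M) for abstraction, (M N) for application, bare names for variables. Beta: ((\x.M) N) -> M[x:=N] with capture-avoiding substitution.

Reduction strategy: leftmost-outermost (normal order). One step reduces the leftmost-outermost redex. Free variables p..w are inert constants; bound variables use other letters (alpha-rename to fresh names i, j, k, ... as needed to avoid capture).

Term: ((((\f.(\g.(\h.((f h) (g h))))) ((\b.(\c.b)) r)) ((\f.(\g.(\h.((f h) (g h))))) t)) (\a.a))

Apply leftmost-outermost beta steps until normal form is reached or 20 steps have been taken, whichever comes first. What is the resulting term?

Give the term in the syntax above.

Step 0: ((((\f.(\g.(\h.((f h) (g h))))) ((\b.(\c.b)) r)) ((\f.(\g.(\h.((f h) (g h))))) t)) (\a.a))
Step 1: (((\g.(\h.((((\b.(\c.b)) r) h) (g h)))) ((\f.(\g.(\h.((f h) (g h))))) t)) (\a.a))
Step 2: ((\h.((((\b.(\c.b)) r) h) (((\f.(\g.(\h.((f h) (g h))))) t) h))) (\a.a))
Step 3: ((((\b.(\c.b)) r) (\a.a)) (((\f.(\g.(\h.((f h) (g h))))) t) (\a.a)))
Step 4: (((\c.r) (\a.a)) (((\f.(\g.(\h.((f h) (g h))))) t) (\a.a)))
Step 5: (r (((\f.(\g.(\h.((f h) (g h))))) t) (\a.a)))
Step 6: (r ((\g.(\h.((t h) (g h)))) (\a.a)))
Step 7: (r (\h.((t h) ((\a.a) h))))
Step 8: (r (\h.((t h) h)))

Answer: (r (\h.((t h) h)))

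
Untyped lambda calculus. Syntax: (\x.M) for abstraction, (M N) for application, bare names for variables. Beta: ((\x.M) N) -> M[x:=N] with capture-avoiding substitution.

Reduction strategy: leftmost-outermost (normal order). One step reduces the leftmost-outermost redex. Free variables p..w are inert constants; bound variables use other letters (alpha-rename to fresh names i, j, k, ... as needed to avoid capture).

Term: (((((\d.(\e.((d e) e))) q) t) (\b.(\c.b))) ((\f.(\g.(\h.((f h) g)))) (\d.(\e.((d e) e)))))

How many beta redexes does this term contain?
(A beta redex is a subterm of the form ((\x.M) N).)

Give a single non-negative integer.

Term: (((((\d.(\e.((d e) e))) q) t) (\b.(\c.b))) ((\f.(\g.(\h.((f h) g)))) (\d.(\e.((d e) e)))))
  Redex: ((\d.(\e.((d e) e))) q)
  Redex: ((\f.(\g.(\h.((f h) g)))) (\d.(\e.((d e) e))))
Total redexes: 2

Answer: 2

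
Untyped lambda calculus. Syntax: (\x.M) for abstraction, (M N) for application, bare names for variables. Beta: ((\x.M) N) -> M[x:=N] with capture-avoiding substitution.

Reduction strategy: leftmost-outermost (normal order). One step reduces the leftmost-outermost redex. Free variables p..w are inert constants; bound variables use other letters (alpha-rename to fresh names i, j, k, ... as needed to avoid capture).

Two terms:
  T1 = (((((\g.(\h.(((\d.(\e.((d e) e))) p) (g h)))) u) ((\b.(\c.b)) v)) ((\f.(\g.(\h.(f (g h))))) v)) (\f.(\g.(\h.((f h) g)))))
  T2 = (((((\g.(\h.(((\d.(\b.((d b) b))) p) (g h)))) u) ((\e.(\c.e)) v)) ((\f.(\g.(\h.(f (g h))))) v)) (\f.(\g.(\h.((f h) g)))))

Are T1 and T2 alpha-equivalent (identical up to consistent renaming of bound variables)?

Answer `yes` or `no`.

Answer: yes

Derivation:
Term 1: (((((\g.(\h.(((\d.(\e.((d e) e))) p) (g h)))) u) ((\b.(\c.b)) v)) ((\f.(\g.(\h.(f (g h))))) v)) (\f.(\g.(\h.((f h) g)))))
Term 2: (((((\g.(\h.(((\d.(\b.((d b) b))) p) (g h)))) u) ((\e.(\c.e)) v)) ((\f.(\g.(\h.(f (g h))))) v)) (\f.(\g.(\h.((f h) g)))))
Alpha-equivalence: compare structure up to binder renaming.
Result: True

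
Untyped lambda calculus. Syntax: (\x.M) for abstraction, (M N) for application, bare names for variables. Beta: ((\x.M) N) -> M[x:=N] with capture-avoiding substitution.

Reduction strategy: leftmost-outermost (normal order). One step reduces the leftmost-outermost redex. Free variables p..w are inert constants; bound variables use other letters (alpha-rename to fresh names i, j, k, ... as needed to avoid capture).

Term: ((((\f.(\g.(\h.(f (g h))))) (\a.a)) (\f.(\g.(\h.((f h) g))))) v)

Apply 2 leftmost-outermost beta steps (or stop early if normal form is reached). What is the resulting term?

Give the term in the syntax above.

Step 0: ((((\f.(\g.(\h.(f (g h))))) (\a.a)) (\f.(\g.(\h.((f h) g))))) v)
Step 1: (((\g.(\h.((\a.a) (g h)))) (\f.(\g.(\h.((f h) g))))) v)
Step 2: ((\h.((\a.a) ((\f.(\g.(\h.((f h) g)))) h))) v)

Answer: ((\h.((\a.a) ((\f.(\g.(\h.((f h) g)))) h))) v)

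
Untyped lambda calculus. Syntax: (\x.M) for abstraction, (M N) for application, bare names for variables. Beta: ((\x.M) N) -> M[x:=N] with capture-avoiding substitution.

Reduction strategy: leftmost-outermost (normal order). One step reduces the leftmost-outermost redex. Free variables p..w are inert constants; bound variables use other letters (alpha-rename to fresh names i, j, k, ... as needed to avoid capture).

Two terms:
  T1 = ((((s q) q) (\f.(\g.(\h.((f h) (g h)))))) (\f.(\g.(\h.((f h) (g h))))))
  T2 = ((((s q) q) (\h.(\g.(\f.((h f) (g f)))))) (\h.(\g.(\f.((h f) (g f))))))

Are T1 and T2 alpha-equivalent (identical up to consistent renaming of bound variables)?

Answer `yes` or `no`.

Term 1: ((((s q) q) (\f.(\g.(\h.((f h) (g h)))))) (\f.(\g.(\h.((f h) (g h))))))
Term 2: ((((s q) q) (\h.(\g.(\f.((h f) (g f)))))) (\h.(\g.(\f.((h f) (g f))))))
Alpha-equivalence: compare structure up to binder renaming.
Result: True

Answer: yes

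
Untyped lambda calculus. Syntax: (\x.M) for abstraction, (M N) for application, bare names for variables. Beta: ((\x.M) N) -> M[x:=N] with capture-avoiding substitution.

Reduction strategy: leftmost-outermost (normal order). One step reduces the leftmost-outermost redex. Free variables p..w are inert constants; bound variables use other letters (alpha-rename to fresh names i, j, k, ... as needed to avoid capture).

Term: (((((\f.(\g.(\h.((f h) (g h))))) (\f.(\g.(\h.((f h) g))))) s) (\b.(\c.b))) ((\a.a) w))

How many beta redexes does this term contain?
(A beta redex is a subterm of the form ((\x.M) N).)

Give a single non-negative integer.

Term: (((((\f.(\g.(\h.((f h) (g h))))) (\f.(\g.(\h.((f h) g))))) s) (\b.(\c.b))) ((\a.a) w))
  Redex: ((\f.(\g.(\h.((f h) (g h))))) (\f.(\g.(\h.((f h) g)))))
  Redex: ((\a.a) w)
Total redexes: 2

Answer: 2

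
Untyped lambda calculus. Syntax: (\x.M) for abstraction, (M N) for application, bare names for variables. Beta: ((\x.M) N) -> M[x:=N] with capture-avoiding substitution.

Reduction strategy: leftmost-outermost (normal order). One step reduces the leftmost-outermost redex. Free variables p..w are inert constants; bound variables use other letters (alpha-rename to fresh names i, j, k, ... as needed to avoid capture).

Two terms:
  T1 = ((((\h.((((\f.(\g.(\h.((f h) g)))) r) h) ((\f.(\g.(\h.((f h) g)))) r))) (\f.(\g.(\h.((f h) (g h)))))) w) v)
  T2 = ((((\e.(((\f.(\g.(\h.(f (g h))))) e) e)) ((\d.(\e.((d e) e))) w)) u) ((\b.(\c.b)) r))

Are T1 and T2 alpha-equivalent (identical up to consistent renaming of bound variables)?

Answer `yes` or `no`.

Term 1: ((((\h.((((\f.(\g.(\h.((f h) g)))) r) h) ((\f.(\g.(\h.((f h) g)))) r))) (\f.(\g.(\h.((f h) (g h)))))) w) v)
Term 2: ((((\e.(((\f.(\g.(\h.(f (g h))))) e) e)) ((\d.(\e.((d e) e))) w)) u) ((\b.(\c.b)) r))
Alpha-equivalence: compare structure up to binder renaming.
Result: False

Answer: no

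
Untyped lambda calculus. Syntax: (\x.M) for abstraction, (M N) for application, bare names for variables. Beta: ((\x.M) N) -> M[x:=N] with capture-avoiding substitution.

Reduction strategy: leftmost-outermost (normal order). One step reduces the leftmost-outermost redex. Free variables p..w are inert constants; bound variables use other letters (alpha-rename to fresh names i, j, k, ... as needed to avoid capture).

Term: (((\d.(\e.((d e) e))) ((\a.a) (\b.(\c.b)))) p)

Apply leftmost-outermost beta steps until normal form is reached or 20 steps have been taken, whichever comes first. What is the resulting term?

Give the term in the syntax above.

Answer: p

Derivation:
Step 0: (((\d.(\e.((d e) e))) ((\a.a) (\b.(\c.b)))) p)
Step 1: ((\e.((((\a.a) (\b.(\c.b))) e) e)) p)
Step 2: ((((\a.a) (\b.(\c.b))) p) p)
Step 3: (((\b.(\c.b)) p) p)
Step 4: ((\c.p) p)
Step 5: p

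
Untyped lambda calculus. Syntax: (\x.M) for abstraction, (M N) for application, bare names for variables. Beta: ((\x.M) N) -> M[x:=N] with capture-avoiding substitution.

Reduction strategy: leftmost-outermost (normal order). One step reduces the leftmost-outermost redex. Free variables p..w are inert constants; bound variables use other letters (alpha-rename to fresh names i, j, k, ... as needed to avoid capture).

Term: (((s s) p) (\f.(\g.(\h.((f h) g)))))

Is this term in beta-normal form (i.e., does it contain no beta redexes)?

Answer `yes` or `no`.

Answer: yes

Derivation:
Term: (((s s) p) (\f.(\g.(\h.((f h) g)))))
No beta redexes found.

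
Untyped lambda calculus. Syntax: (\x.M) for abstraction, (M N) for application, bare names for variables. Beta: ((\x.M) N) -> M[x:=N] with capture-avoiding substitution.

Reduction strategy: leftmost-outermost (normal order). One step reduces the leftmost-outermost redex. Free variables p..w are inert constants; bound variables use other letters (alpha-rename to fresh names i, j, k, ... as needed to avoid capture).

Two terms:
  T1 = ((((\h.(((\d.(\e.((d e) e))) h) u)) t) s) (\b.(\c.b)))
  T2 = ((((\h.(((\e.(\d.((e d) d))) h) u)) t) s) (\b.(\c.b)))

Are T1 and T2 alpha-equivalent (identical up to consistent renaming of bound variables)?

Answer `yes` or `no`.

Answer: yes

Derivation:
Term 1: ((((\h.(((\d.(\e.((d e) e))) h) u)) t) s) (\b.(\c.b)))
Term 2: ((((\h.(((\e.(\d.((e d) d))) h) u)) t) s) (\b.(\c.b)))
Alpha-equivalence: compare structure up to binder renaming.
Result: True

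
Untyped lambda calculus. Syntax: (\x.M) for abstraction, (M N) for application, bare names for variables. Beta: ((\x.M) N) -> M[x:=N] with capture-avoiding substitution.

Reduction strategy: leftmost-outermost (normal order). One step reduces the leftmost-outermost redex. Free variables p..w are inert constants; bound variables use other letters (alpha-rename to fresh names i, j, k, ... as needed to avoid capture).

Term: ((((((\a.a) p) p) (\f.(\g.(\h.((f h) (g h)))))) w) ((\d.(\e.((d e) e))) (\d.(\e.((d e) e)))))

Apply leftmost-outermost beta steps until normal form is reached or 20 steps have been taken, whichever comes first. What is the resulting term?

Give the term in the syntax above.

Step 0: ((((((\a.a) p) p) (\f.(\g.(\h.((f h) (g h)))))) w) ((\d.(\e.((d e) e))) (\d.(\e.((d e) e)))))
Step 1: ((((p p) (\f.(\g.(\h.((f h) (g h)))))) w) ((\d.(\e.((d e) e))) (\d.(\e.((d e) e)))))
Step 2: ((((p p) (\f.(\g.(\h.((f h) (g h)))))) w) (\e.(((\d.(\e.((d e) e))) e) e)))
Step 3: ((((p p) (\f.(\g.(\h.((f h) (g h)))))) w) (\e.((\i.((e i) i)) e)))
Step 4: ((((p p) (\f.(\g.(\h.((f h) (g h)))))) w) (\e.((e e) e)))

Answer: ((((p p) (\f.(\g.(\h.((f h) (g h)))))) w) (\e.((e e) e)))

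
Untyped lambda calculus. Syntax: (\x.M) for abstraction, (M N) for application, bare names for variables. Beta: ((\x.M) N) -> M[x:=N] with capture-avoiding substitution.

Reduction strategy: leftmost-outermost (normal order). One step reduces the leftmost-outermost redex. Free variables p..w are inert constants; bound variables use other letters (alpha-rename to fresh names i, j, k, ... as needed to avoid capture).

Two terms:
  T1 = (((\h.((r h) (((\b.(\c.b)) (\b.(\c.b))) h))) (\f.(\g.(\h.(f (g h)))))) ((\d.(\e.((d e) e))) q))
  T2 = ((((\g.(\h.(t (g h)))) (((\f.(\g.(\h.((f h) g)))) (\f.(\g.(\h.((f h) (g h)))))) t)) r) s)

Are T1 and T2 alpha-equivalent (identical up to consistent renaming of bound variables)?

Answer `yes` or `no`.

Term 1: (((\h.((r h) (((\b.(\c.b)) (\b.(\c.b))) h))) (\f.(\g.(\h.(f (g h)))))) ((\d.(\e.((d e) e))) q))
Term 2: ((((\g.(\h.(t (g h)))) (((\f.(\g.(\h.((f h) g)))) (\f.(\g.(\h.((f h) (g h)))))) t)) r) s)
Alpha-equivalence: compare structure up to binder renaming.
Result: False

Answer: no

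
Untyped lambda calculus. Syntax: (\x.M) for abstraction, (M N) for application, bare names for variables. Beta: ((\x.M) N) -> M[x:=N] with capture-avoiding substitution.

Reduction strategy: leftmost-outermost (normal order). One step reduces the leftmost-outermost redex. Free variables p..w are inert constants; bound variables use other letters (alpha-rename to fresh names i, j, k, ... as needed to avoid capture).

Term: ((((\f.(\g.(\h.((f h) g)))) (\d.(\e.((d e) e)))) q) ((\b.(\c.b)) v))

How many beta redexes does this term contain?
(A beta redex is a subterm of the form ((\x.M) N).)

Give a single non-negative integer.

Answer: 2

Derivation:
Term: ((((\f.(\g.(\h.((f h) g)))) (\d.(\e.((d e) e)))) q) ((\b.(\c.b)) v))
  Redex: ((\f.(\g.(\h.((f h) g)))) (\d.(\e.((d e) e))))
  Redex: ((\b.(\c.b)) v)
Total redexes: 2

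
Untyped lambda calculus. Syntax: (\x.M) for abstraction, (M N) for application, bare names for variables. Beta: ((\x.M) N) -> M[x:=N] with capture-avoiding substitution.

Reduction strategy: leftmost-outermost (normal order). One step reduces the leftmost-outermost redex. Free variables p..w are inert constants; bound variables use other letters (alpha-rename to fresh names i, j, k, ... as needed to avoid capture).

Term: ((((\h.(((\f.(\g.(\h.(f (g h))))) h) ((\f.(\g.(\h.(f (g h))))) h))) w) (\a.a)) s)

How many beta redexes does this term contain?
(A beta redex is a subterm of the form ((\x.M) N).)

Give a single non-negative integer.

Answer: 3

Derivation:
Term: ((((\h.(((\f.(\g.(\h.(f (g h))))) h) ((\f.(\g.(\h.(f (g h))))) h))) w) (\a.a)) s)
  Redex: ((\h.(((\f.(\g.(\h.(f (g h))))) h) ((\f.(\g.(\h.(f (g h))))) h))) w)
  Redex: ((\f.(\g.(\h.(f (g h))))) h)
  Redex: ((\f.(\g.(\h.(f (g h))))) h)
Total redexes: 3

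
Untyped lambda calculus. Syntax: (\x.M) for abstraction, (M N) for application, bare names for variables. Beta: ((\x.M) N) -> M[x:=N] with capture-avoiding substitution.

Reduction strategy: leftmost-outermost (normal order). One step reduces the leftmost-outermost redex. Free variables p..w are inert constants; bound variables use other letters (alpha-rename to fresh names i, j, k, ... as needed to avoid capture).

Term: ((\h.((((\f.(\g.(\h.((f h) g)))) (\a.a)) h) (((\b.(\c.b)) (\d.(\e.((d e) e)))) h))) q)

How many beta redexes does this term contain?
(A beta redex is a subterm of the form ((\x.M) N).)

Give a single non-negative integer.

Answer: 3

Derivation:
Term: ((\h.((((\f.(\g.(\h.((f h) g)))) (\a.a)) h) (((\b.(\c.b)) (\d.(\e.((d e) e)))) h))) q)
  Redex: ((\h.((((\f.(\g.(\h.((f h) g)))) (\a.a)) h) (((\b.(\c.b)) (\d.(\e.((d e) e)))) h))) q)
  Redex: ((\f.(\g.(\h.((f h) g)))) (\a.a))
  Redex: ((\b.(\c.b)) (\d.(\e.((d e) e))))
Total redexes: 3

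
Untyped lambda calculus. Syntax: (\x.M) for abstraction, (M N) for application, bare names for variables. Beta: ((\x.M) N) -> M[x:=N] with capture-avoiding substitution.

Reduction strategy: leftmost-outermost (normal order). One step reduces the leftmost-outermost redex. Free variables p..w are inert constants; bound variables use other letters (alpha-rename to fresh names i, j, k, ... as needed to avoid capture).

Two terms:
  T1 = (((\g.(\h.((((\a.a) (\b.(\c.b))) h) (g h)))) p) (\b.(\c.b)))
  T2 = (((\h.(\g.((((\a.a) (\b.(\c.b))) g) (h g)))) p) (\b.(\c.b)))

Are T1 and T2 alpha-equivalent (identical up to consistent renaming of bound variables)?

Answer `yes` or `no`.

Answer: yes

Derivation:
Term 1: (((\g.(\h.((((\a.a) (\b.(\c.b))) h) (g h)))) p) (\b.(\c.b)))
Term 2: (((\h.(\g.((((\a.a) (\b.(\c.b))) g) (h g)))) p) (\b.(\c.b)))
Alpha-equivalence: compare structure up to binder renaming.
Result: True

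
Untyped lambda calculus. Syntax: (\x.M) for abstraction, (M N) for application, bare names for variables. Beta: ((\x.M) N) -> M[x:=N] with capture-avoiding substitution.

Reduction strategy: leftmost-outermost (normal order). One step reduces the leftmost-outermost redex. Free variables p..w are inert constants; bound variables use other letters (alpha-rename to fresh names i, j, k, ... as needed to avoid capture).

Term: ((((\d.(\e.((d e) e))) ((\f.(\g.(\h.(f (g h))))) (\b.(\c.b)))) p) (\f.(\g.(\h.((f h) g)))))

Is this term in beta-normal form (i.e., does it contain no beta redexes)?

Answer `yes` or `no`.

Term: ((((\d.(\e.((d e) e))) ((\f.(\g.(\h.(f (g h))))) (\b.(\c.b)))) p) (\f.(\g.(\h.((f h) g)))))
Found 2 beta redex(es).

Answer: no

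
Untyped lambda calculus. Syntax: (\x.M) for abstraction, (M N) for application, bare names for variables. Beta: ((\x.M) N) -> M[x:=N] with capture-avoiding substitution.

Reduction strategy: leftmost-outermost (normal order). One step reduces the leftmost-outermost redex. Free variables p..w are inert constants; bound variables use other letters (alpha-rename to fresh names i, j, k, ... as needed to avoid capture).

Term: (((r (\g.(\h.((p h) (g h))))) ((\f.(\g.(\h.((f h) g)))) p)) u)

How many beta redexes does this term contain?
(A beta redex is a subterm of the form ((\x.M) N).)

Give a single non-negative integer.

Term: (((r (\g.(\h.((p h) (g h))))) ((\f.(\g.(\h.((f h) g)))) p)) u)
  Redex: ((\f.(\g.(\h.((f h) g)))) p)
Total redexes: 1

Answer: 1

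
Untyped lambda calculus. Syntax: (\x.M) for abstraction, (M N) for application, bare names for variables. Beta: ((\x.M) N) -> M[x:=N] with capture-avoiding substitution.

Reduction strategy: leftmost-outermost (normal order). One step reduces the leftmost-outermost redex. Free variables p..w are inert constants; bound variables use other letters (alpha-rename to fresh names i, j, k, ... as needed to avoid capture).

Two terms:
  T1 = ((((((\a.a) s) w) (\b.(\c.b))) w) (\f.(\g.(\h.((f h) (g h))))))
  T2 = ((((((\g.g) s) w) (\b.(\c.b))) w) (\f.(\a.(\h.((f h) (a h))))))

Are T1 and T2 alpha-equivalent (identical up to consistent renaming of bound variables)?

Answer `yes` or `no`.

Term 1: ((((((\a.a) s) w) (\b.(\c.b))) w) (\f.(\g.(\h.((f h) (g h))))))
Term 2: ((((((\g.g) s) w) (\b.(\c.b))) w) (\f.(\a.(\h.((f h) (a h))))))
Alpha-equivalence: compare structure up to binder renaming.
Result: True

Answer: yes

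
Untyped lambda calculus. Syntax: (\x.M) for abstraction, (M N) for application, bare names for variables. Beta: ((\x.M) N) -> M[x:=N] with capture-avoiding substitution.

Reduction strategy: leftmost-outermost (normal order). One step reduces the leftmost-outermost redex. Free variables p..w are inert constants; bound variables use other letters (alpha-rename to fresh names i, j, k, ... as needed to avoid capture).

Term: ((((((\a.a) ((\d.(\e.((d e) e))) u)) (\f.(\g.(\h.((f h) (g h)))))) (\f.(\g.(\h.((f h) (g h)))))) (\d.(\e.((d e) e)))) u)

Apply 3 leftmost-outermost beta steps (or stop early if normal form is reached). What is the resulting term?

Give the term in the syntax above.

Answer: (((((u (\f.(\g.(\h.((f h) (g h)))))) (\f.(\g.(\h.((f h) (g h)))))) (\f.(\g.(\h.((f h) (g h)))))) (\d.(\e.((d e) e)))) u)

Derivation:
Step 0: ((((((\a.a) ((\d.(\e.((d e) e))) u)) (\f.(\g.(\h.((f h) (g h)))))) (\f.(\g.(\h.((f h) (g h)))))) (\d.(\e.((d e) e)))) u)
Step 1: ((((((\d.(\e.((d e) e))) u) (\f.(\g.(\h.((f h) (g h)))))) (\f.(\g.(\h.((f h) (g h)))))) (\d.(\e.((d e) e)))) u)
Step 2: (((((\e.((u e) e)) (\f.(\g.(\h.((f h) (g h)))))) (\f.(\g.(\h.((f h) (g h)))))) (\d.(\e.((d e) e)))) u)
Step 3: (((((u (\f.(\g.(\h.((f h) (g h)))))) (\f.(\g.(\h.((f h) (g h)))))) (\f.(\g.(\h.((f h) (g h)))))) (\d.(\e.((d e) e)))) u)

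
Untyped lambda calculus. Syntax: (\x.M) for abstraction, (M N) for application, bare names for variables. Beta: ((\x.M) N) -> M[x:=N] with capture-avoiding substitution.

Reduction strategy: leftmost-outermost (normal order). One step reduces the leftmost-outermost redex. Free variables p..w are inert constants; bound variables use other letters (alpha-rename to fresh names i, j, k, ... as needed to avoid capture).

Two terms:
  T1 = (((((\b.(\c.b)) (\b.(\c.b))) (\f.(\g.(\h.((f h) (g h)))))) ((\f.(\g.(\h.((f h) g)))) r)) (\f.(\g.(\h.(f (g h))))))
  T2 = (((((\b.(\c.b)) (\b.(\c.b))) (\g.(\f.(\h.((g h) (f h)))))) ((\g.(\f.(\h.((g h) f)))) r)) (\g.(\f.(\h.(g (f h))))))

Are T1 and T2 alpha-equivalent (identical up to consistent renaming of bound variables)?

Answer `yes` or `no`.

Term 1: (((((\b.(\c.b)) (\b.(\c.b))) (\f.(\g.(\h.((f h) (g h)))))) ((\f.(\g.(\h.((f h) g)))) r)) (\f.(\g.(\h.(f (g h))))))
Term 2: (((((\b.(\c.b)) (\b.(\c.b))) (\g.(\f.(\h.((g h) (f h)))))) ((\g.(\f.(\h.((g h) f)))) r)) (\g.(\f.(\h.(g (f h))))))
Alpha-equivalence: compare structure up to binder renaming.
Result: True

Answer: yes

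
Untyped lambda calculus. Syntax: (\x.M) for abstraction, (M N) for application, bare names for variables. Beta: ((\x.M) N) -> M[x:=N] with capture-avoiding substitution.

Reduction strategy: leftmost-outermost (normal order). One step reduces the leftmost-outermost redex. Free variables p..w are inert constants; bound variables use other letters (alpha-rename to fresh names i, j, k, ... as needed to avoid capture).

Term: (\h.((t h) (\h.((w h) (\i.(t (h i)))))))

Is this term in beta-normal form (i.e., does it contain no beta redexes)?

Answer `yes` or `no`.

Term: (\h.((t h) (\h.((w h) (\i.(t (h i)))))))
No beta redexes found.

Answer: yes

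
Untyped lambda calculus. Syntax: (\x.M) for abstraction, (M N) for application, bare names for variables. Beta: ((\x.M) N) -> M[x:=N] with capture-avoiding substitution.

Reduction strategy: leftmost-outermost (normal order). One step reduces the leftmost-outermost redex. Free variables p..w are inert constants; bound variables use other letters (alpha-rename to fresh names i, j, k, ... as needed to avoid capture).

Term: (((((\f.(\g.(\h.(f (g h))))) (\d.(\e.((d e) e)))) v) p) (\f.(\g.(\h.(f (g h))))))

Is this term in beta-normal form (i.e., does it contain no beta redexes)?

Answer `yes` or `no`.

Answer: no

Derivation:
Term: (((((\f.(\g.(\h.(f (g h))))) (\d.(\e.((d e) e)))) v) p) (\f.(\g.(\h.(f (g h))))))
Found 1 beta redex(es).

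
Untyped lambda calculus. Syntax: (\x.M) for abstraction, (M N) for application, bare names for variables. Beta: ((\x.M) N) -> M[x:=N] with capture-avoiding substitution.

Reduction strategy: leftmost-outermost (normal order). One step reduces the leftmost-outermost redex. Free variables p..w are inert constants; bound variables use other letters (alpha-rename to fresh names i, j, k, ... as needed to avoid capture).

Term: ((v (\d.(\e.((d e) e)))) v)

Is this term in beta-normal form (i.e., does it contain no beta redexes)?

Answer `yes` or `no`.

Answer: yes

Derivation:
Term: ((v (\d.(\e.((d e) e)))) v)
No beta redexes found.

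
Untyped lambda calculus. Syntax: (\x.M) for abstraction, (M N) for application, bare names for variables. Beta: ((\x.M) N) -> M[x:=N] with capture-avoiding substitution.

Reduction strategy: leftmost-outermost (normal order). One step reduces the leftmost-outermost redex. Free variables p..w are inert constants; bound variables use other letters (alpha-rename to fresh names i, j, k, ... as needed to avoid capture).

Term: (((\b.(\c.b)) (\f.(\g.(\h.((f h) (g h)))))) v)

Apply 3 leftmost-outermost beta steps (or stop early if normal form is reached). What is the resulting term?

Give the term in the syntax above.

Answer: (\f.(\g.(\h.((f h) (g h)))))

Derivation:
Step 0: (((\b.(\c.b)) (\f.(\g.(\h.((f h) (g h)))))) v)
Step 1: ((\c.(\f.(\g.(\h.((f h) (g h)))))) v)
Step 2: (\f.(\g.(\h.((f h) (g h)))))
Step 3: (normal form reached)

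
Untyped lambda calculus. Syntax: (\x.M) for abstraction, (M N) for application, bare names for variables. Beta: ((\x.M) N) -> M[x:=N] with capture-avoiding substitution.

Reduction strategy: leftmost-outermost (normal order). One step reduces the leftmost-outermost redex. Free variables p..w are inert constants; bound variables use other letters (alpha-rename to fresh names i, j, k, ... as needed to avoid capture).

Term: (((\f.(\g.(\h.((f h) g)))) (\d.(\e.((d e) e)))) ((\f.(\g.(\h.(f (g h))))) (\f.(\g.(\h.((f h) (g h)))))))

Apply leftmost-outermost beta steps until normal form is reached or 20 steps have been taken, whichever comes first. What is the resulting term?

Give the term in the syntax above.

Step 0: (((\f.(\g.(\h.((f h) g)))) (\d.(\e.((d e) e)))) ((\f.(\g.(\h.(f (g h))))) (\f.(\g.(\h.((f h) (g h)))))))
Step 1: ((\g.(\h.(((\d.(\e.((d e) e))) h) g))) ((\f.(\g.(\h.(f (g h))))) (\f.(\g.(\h.((f h) (g h)))))))
Step 2: (\h.(((\d.(\e.((d e) e))) h) ((\f.(\g.(\h.(f (g h))))) (\f.(\g.(\h.((f h) (g h))))))))
Step 3: (\h.((\e.((h e) e)) ((\f.(\g.(\h.(f (g h))))) (\f.(\g.(\h.((f h) (g h))))))))
Step 4: (\h.((h ((\f.(\g.(\h.(f (g h))))) (\f.(\g.(\h.((f h) (g h))))))) ((\f.(\g.(\h.(f (g h))))) (\f.(\g.(\h.((f h) (g h))))))))
Step 5: (\h.((h (\g.(\h.((\f.(\g.(\h.((f h) (g h))))) (g h))))) ((\f.(\g.(\h.(f (g h))))) (\f.(\g.(\h.((f h) (g h))))))))
Step 6: (\h.((h (\g.(\h.(\i.(\j.(((g h) j) (i j))))))) ((\f.(\g.(\h.(f (g h))))) (\f.(\g.(\h.((f h) (g h))))))))
Step 7: (\h.((h (\g.(\h.(\i.(\j.(((g h) j) (i j))))))) (\g.(\h.((\f.(\g.(\h.((f h) (g h))))) (g h))))))
Step 8: (\h.((h (\g.(\h.(\i.(\j.(((g h) j) (i j))))))) (\g.(\h.(\i.(\j.(((g h) j) (i j))))))))

Answer: (\h.((h (\g.(\h.(\i.(\j.(((g h) j) (i j))))))) (\g.(\h.(\i.(\j.(((g h) j) (i j))))))))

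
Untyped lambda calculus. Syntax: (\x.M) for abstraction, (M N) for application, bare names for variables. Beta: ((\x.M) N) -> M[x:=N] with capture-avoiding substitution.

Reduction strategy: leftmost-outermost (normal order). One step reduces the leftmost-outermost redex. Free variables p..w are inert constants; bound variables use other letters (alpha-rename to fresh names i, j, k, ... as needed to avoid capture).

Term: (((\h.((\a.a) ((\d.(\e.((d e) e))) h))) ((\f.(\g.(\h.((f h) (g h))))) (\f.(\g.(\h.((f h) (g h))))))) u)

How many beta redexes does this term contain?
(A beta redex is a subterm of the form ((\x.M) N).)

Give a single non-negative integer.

Term: (((\h.((\a.a) ((\d.(\e.((d e) e))) h))) ((\f.(\g.(\h.((f h) (g h))))) (\f.(\g.(\h.((f h) (g h))))))) u)
  Redex: ((\h.((\a.a) ((\d.(\e.((d e) e))) h))) ((\f.(\g.(\h.((f h) (g h))))) (\f.(\g.(\h.((f h) (g h)))))))
  Redex: ((\a.a) ((\d.(\e.((d e) e))) h))
  Redex: ((\d.(\e.((d e) e))) h)
  Redex: ((\f.(\g.(\h.((f h) (g h))))) (\f.(\g.(\h.((f h) (g h))))))
Total redexes: 4

Answer: 4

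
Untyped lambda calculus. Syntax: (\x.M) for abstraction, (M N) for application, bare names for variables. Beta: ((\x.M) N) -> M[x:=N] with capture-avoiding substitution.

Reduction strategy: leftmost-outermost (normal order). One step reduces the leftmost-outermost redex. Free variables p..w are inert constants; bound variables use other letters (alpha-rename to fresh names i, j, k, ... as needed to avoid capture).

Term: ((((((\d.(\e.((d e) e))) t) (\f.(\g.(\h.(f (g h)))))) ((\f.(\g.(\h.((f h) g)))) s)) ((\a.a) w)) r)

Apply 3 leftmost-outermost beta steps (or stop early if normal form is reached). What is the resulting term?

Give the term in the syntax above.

Step 0: ((((((\d.(\e.((d e) e))) t) (\f.(\g.(\h.(f (g h)))))) ((\f.(\g.(\h.((f h) g)))) s)) ((\a.a) w)) r)
Step 1: (((((\e.((t e) e)) (\f.(\g.(\h.(f (g h)))))) ((\f.(\g.(\h.((f h) g)))) s)) ((\a.a) w)) r)
Step 2: (((((t (\f.(\g.(\h.(f (g h)))))) (\f.(\g.(\h.(f (g h)))))) ((\f.(\g.(\h.((f h) g)))) s)) ((\a.a) w)) r)
Step 3: (((((t (\f.(\g.(\h.(f (g h)))))) (\f.(\g.(\h.(f (g h)))))) (\g.(\h.((s h) g)))) ((\a.a) w)) r)

Answer: (((((t (\f.(\g.(\h.(f (g h)))))) (\f.(\g.(\h.(f (g h)))))) (\g.(\h.((s h) g)))) ((\a.a) w)) r)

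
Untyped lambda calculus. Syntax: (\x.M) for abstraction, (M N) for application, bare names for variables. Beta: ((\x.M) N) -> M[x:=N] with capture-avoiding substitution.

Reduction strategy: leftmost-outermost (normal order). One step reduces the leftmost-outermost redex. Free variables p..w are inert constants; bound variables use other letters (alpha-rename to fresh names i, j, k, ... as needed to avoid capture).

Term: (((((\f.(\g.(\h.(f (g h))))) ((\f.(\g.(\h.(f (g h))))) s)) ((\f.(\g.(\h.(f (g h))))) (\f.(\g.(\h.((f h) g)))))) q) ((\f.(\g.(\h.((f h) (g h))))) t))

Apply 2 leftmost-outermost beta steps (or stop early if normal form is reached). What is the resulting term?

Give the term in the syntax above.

Step 0: (((((\f.(\g.(\h.(f (g h))))) ((\f.(\g.(\h.(f (g h))))) s)) ((\f.(\g.(\h.(f (g h))))) (\f.(\g.(\h.((f h) g)))))) q) ((\f.(\g.(\h.((f h) (g h))))) t))
Step 1: ((((\g.(\h.(((\f.(\g.(\h.(f (g h))))) s) (g h)))) ((\f.(\g.(\h.(f (g h))))) (\f.(\g.(\h.((f h) g)))))) q) ((\f.(\g.(\h.((f h) (g h))))) t))
Step 2: (((\h.(((\f.(\g.(\h.(f (g h))))) s) (((\f.(\g.(\h.(f (g h))))) (\f.(\g.(\h.((f h) g))))) h))) q) ((\f.(\g.(\h.((f h) (g h))))) t))

Answer: (((\h.(((\f.(\g.(\h.(f (g h))))) s) (((\f.(\g.(\h.(f (g h))))) (\f.(\g.(\h.((f h) g))))) h))) q) ((\f.(\g.(\h.((f h) (g h))))) t))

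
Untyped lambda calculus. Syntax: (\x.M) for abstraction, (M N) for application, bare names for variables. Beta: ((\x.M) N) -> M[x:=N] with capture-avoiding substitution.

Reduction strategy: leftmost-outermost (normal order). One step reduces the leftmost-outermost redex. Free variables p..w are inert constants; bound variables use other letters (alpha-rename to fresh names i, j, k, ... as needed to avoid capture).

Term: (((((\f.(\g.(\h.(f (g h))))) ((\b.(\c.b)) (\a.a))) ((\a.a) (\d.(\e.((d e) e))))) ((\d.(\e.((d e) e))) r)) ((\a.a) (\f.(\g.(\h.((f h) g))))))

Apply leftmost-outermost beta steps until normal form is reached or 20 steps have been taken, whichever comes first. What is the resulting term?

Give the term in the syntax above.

Step 0: (((((\f.(\g.(\h.(f (g h))))) ((\b.(\c.b)) (\a.a))) ((\a.a) (\d.(\e.((d e) e))))) ((\d.(\e.((d e) e))) r)) ((\a.a) (\f.(\g.(\h.((f h) g))))))
Step 1: ((((\g.(\h.(((\b.(\c.b)) (\a.a)) (g h)))) ((\a.a) (\d.(\e.((d e) e))))) ((\d.(\e.((d e) e))) r)) ((\a.a) (\f.(\g.(\h.((f h) g))))))
Step 2: (((\h.(((\b.(\c.b)) (\a.a)) (((\a.a) (\d.(\e.((d e) e)))) h))) ((\d.(\e.((d e) e))) r)) ((\a.a) (\f.(\g.(\h.((f h) g))))))
Step 3: ((((\b.(\c.b)) (\a.a)) (((\a.a) (\d.(\e.((d e) e)))) ((\d.(\e.((d e) e))) r))) ((\a.a) (\f.(\g.(\h.((f h) g))))))
Step 4: (((\c.(\a.a)) (((\a.a) (\d.(\e.((d e) e)))) ((\d.(\e.((d e) e))) r))) ((\a.a) (\f.(\g.(\h.((f h) g))))))
Step 5: ((\a.a) ((\a.a) (\f.(\g.(\h.((f h) g))))))
Step 6: ((\a.a) (\f.(\g.(\h.((f h) g)))))
Step 7: (\f.(\g.(\h.((f h) g))))

Answer: (\f.(\g.(\h.((f h) g))))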